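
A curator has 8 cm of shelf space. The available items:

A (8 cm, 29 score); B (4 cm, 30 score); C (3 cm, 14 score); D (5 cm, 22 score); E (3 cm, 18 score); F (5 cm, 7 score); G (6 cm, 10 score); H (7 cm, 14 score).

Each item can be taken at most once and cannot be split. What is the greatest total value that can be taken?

Check high-value combinations within 8 cm:
- B+E: length 4+3=7, value 30+18=48
- B+C: length 4+3=7, value 30+14=44
- D+E: length 5+3=8, value 22+18=40
Best: 48 score.

48 score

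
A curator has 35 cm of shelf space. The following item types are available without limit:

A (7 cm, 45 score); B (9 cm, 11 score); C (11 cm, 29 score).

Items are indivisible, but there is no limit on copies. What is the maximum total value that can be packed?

Best value-per-unit is A at 45/7, and filling with it alone uses length 5×7=35. No mix of the others beats 5×45 = 225.

225 score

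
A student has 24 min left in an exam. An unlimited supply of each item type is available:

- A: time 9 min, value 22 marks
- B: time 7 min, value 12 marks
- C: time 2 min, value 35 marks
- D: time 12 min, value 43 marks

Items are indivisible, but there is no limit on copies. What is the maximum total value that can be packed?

Best value-per-unit is C at 35/2, and filling with it alone uses time 12×2=24. No mix of the others beats 12×35 = 420.

420 marks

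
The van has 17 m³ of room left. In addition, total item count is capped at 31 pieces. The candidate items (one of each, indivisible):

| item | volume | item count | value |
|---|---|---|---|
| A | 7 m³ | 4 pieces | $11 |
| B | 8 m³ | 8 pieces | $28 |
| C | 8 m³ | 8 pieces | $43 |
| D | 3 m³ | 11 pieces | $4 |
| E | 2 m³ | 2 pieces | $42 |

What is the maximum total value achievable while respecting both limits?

$96

Feasible sets respecting both limits:
- A+C+E: volume 17, item count 14, value 96
- C+D+E: volume 13, item count 21, value 89
- C+E: volume 10, item count 10, value 85
Best: $96.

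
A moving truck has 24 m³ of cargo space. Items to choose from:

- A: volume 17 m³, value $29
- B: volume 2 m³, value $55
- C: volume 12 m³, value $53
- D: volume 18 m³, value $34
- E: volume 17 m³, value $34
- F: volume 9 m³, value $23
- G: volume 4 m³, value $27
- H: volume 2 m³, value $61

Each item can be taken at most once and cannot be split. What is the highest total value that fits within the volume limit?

$196

Check high-value combinations within 24 m³:
- B+C+G+H: volume 2+12+4+2=20, value 55+53+27+61=196
- B+C+H: volume 2+12+2=16, value 55+53+61=169
- B+F+G+H: volume 2+9+4+2=17, value 55+23+27+61=166
Best: $196.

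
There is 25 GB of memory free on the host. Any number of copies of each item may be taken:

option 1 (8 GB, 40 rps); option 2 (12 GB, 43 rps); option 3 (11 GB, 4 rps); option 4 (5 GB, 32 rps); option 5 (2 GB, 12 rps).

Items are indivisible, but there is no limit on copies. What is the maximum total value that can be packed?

Best value-per-unit is option 4 at 32/5, and filling with it alone uses memory 5×5=25. No mix of the others beats 5×32 = 160.

160 rps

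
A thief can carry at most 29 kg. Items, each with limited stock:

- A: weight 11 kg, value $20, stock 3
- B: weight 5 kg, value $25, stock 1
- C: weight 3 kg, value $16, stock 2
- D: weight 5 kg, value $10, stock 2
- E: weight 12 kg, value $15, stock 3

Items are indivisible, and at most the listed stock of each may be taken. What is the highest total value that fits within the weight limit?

$87

Best selections within weight 29 and stock limits:
- 1×A + 1×B + 2×C + 1×D: weight 27, value 87
- 1×B + 2×C + 1×D + 1×E: weight 28, value 82
- 1×A + 1×B + 1×C + 2×D: weight 29, value 81
Best: $87.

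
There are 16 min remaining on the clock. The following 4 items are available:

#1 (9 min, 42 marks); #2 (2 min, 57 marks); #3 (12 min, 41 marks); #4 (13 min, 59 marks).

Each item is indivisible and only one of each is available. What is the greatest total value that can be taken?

116 marks

Check high-value combinations within 16 min:
- #2+#4: time 2+13=15, value 57+59=116
- #1+#2: time 9+2=11, value 42+57=99
- #2+#3: time 2+12=14, value 57+41=98
- #4: time 13, value 59
Best: 116 marks.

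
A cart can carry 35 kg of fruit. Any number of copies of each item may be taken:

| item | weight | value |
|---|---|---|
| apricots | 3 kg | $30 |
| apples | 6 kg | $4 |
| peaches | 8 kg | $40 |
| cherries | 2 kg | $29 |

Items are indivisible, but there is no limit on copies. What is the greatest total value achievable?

Best value-per-unit is cherries at 29/2; filling with it alone gives 17×29 = 493.
Optimal mix: 1×apricots + 16×cherries → weight 35, value 494.

$494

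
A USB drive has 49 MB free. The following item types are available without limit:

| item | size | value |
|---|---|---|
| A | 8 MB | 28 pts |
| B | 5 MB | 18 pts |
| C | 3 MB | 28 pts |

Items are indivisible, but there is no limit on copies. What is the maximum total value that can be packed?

Best value-per-unit is C at 28/3, and filling with it alone uses size 16×3=48. No mix of the others beats 16×28 = 448.

448 pts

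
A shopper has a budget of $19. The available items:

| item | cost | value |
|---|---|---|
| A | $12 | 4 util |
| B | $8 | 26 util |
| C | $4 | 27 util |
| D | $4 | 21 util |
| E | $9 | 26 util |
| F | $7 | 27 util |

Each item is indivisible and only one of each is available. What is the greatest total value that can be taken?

80 util

This is a 0/1 knapsack; check combinations near the capacity.
- B+C+F: cost 8+4+7=19, value 26+27+27=80
- C+D+F: cost 4+4+7=15, value 27+21+27=75
- B+C+D: cost 8+4+4=16, value 26+27+21=74
Best: 80 util.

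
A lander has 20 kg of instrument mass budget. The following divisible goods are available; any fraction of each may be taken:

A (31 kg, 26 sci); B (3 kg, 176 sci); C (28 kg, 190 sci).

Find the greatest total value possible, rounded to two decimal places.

291.36

Take in order of value per unit:
- B (176/3 per unit): all 3 → value 176, running total 176.00
- C (190/28 per unit): 17 of 28 → value 17×190/28 = 115.3571, running total 291.36
Total 291.36.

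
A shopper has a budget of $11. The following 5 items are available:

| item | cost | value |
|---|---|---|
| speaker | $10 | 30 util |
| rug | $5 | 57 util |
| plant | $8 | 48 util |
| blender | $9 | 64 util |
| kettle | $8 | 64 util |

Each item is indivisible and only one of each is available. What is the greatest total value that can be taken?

This is a 0/1 knapsack; check combinations near the capacity.
- kettle: cost 8, value 64
- blender: cost 9, value 64
- rug: cost 5, value 57
Best: 64 util.

64 util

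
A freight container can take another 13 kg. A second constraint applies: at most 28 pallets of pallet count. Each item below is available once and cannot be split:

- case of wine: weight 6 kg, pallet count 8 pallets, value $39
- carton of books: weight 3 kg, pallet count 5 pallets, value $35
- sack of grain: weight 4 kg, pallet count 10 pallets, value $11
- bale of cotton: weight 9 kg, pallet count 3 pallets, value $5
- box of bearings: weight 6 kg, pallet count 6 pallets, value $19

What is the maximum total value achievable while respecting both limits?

$85

Feasible sets respecting both limits:
- case of wine+carton of books+sack of grain: weight 13, pallet count 23, value 85
- case of wine+carton of books: weight 9, pallet count 13, value 74
- carton of books+sack of grain+box of bearings: weight 13, pallet count 21, value 65
- case of wine+box of bearings: weight 12, pallet count 14, value 58
Best: $85.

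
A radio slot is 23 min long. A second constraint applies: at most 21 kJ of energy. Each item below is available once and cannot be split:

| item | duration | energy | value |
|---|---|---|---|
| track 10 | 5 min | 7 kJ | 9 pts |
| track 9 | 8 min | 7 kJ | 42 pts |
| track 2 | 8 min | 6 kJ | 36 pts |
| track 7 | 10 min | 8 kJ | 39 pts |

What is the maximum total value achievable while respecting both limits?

87 pts

Feasible sets respecting both limits:
- track 10+track 9+track 2: duration 21, energy 20, value 87
- track 10+track 2+track 7: duration 23, energy 21, value 84
- track 9+track 7: duration 18, energy 15, value 81
- track 9+track 2: duration 16, energy 13, value 78
Best: 87 pts.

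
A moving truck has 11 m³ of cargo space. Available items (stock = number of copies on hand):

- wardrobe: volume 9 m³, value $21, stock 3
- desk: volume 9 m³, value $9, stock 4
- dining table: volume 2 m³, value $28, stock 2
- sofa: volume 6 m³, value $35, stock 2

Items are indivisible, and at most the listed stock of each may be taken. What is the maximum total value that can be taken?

Best selections within volume 11 and stock limits:
- 2×dining table + 1×sofa: volume 10, value 91
- 1×dining table + 1×sofa: volume 8, value 63
Best: $91.

$91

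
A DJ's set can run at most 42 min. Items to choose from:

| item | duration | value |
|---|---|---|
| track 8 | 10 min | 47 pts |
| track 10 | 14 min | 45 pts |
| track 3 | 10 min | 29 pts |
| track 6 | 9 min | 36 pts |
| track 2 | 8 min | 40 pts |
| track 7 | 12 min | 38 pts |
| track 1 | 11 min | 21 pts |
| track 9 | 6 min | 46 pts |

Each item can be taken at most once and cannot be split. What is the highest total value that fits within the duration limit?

178 pts

Check high-value combinations within 42 min:
- track 8+track 10+track 2+track 9: duration 10+14+8+6=38, value 47+45+40+46=178
- track 8+track 10+track 7+track 9: duration 10+14+12+6=42, value 47+45+38+46=176
- track 8+track 10+track 6+track 9: duration 10+14+9+6=39, value 47+45+36+46=174
Best: 178 pts.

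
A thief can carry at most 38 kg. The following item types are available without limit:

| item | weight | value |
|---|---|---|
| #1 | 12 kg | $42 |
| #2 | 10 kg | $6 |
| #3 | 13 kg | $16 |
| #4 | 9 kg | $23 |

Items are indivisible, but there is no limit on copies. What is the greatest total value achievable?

$126

Best value-per-unit is #1 at 42/12, and filling with it alone uses weight 3×12=36. No mix of the others beats 3×42 = 126.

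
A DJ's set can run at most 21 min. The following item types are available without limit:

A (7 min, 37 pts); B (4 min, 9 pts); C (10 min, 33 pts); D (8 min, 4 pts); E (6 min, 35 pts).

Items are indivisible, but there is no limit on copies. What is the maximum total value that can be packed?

Best value-per-unit is E at 35/6; filling with it alone gives 3×35 = 105.
Optimal mix: 3×A → duration 21, value 111.

111 pts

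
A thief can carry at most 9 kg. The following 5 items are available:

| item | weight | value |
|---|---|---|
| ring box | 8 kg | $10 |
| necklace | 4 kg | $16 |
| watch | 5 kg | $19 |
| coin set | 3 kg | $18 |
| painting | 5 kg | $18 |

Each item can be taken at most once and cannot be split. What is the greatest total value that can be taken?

Check high-value combinations within 9 kg:
- watch+coin set: weight 5+3=8, value 19+18=37
- coin set+painting: weight 3+5=8, value 18+18=36
- necklace+watch: weight 4+5=9, value 16+19=35
- necklace+coin set: weight 4+3=7, value 16+18=34
- necklace+painting: weight 4+5=9, value 16+18=34
Best: $37.

$37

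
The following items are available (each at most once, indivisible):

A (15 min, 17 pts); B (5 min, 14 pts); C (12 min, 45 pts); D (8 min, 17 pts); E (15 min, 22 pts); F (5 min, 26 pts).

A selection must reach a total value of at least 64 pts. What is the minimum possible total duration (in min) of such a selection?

Subsets with value ≥ 64, sorted by total duration:
- C+F: duration 17, value 71
- B+C+F: duration 22, value 85
- C+D+F: duration 25, value 88
Minimum duration: 17 min.

17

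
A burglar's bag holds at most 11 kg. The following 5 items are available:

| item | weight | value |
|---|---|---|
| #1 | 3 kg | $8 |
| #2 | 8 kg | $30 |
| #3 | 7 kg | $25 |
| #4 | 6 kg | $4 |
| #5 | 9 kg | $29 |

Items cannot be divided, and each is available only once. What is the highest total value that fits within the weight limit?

$38

Check high-value combinations within 11 kg:
- #1+#2: weight 3+8=11, value 8+30=38
- #1+#3: weight 3+7=10, value 8+25=33
- #2: weight 8, value 30
Best: $38.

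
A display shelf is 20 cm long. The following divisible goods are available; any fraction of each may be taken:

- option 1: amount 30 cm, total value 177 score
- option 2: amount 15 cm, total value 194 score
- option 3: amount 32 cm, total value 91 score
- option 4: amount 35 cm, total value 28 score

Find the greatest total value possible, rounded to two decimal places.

223.50

Take in order of value per unit:
- option 2 (194/15 per unit): all 15 → value 194, running total 194.00
- option 1 (177/30 per unit): 5 of 30 → value 5×177/30 = 29.5000, running total 223.50
Total 223.50.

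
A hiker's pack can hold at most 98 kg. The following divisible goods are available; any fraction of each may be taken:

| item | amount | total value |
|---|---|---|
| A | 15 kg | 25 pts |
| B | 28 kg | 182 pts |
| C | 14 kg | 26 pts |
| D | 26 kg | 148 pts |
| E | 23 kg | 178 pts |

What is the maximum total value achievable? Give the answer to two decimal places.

545.67

Take in order of value per unit:
- E (178/23 per unit): all 23 → value 178, running total 178.00
- B (182/28 per unit): all 28 → value 182, running total 360.00
- D (148/26 per unit): all 26 → value 148, running total 508.00
- C (26/14 per unit): all 14 → value 26, running total 534.00
- A (25/15 per unit): 7 of 15 → value 7×25/15 = 11.6667, running total 545.67
Total 545.67.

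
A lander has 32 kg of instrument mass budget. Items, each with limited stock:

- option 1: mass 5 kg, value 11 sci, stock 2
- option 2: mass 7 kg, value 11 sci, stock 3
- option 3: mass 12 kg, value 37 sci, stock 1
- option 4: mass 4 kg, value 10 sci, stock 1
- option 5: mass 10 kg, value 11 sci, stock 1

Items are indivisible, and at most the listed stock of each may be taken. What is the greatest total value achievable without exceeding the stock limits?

70 sci

Top feasible selections:
- 2×option 1 + 1×option 2 + 1×option 3: mass 29, value 70
- 1×option 1 + 2×option 2 + 1×option 3: mass 31, value 70
- 2×option 1 + 1×option 3 + 1×option 5: mass 32, value 70
Best: 70 sci.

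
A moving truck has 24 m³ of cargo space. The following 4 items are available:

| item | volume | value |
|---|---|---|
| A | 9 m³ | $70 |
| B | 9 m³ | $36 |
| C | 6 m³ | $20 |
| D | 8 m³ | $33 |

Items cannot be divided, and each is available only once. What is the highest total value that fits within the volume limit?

$126

Check high-value combinations within 24 m³:
- A+B+C: volume 9+9+6=24, value 70+36+20=126
- A+C+D: volume 9+6+8=23, value 70+20+33=123
- A+B: volume 9+9=18, value 70+36=106
- A+D: volume 9+8=17, value 70+33=103
- A+C: volume 9+6=15, value 70+20=90
Best: $126.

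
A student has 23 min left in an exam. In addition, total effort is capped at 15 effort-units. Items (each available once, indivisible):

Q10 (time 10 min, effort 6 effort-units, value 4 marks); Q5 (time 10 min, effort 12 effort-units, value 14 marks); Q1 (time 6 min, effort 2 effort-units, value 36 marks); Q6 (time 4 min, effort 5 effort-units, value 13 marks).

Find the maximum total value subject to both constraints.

Feasible sets respecting both limits:
- Q10+Q1+Q6: time 20, effort 13, value 53
- Q5+Q1: time 16, effort 14, value 50
- Q1+Q6: time 10, effort 7, value 49
- Q10+Q1: time 16, effort 8, value 40
Best: 53 marks.

53 marks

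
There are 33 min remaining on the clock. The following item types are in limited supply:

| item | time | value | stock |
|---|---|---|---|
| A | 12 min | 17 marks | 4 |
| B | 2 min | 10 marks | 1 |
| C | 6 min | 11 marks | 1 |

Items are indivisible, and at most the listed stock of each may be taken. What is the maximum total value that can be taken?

55 marks

Top feasible selections:
- 2×A + 1×B + 1×C: time 32, value 55
- 2×A + 1×C: time 30, value 45
- 2×A + 1×B: time 26, value 44
- 1×A + 1×B + 1×C: time 20, value 38
Best: 55 marks.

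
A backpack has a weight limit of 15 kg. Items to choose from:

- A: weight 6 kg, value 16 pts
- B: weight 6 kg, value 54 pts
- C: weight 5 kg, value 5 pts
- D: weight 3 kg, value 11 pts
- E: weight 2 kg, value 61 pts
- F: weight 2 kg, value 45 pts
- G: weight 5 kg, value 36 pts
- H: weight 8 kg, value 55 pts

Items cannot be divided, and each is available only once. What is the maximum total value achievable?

Check high-value combinations within 15 kg:
- B+E+F+G: weight 6+2+2+5=15, value 54+61+45+36=196
- D+E+F+H: weight 3+2+2+8=15, value 11+61+45+55=172
- B+D+E+F: weight 6+3+2+2=13, value 54+11+61+45=171
Best: 196 pts.

196 pts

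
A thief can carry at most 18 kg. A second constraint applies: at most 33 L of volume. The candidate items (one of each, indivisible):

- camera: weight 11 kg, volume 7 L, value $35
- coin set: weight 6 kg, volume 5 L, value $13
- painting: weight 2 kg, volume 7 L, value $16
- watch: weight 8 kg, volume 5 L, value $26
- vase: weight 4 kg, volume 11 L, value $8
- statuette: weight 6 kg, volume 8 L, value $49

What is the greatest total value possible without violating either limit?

$91

Feasible sets respecting both limits:
- painting+watch+statuette: weight 16, volume 20, value 91
- coin set+painting+vase+statuette: weight 18, volume 31, value 86
- camera+statuette: weight 17, volume 15, value 84
- watch+vase+statuette: weight 18, volume 24, value 83
Best: $91.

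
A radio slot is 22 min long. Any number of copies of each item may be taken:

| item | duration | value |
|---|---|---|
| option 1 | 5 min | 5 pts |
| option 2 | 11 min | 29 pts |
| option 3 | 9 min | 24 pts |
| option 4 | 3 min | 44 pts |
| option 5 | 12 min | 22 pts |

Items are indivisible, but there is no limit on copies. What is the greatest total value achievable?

Best value-per-unit is option 4 at 44/3, and filling with it alone uses duration 7×3=21. No mix of the others beats 7×44 = 308.

308 pts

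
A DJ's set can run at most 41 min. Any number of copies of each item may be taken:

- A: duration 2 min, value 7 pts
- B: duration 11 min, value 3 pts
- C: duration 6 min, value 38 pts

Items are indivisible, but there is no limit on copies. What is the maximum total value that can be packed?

242 pts

Best value-per-unit is C at 38/6; filling with it alone gives 6×38 = 228.
Optimal mix: 2×A + 6×C → duration 40, value 242.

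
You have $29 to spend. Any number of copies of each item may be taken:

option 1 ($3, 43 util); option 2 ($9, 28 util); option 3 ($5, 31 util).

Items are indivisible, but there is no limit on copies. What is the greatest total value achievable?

387 util

Best value-per-unit is option 1 at 43/3, and filling with it alone uses cost 9×3=27. No mix of the others beats 9×43 = 387.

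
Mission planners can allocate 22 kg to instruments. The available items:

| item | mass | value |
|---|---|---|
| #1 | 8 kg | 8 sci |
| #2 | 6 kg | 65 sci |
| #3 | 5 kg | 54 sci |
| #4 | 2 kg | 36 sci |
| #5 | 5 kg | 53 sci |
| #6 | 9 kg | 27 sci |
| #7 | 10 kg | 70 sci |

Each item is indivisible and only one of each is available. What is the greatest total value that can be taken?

213 sci

Check high-value combinations within 22 kg:
- #3+#4+#5+#7: mass 5+2+5+10=22, value 54+36+53+70=213
- #2+#3+#4+#5: mass 6+5+2+5=18, value 65+54+36+53=208
- #2+#3+#7: mass 6+5+10=21, value 65+54+70=189
- #2+#5+#7: mass 6+5+10=21, value 65+53+70=188
- #2+#3+#4+#6: mass 6+5+2+9=22, value 65+54+36+27=182
Best: 213 sci.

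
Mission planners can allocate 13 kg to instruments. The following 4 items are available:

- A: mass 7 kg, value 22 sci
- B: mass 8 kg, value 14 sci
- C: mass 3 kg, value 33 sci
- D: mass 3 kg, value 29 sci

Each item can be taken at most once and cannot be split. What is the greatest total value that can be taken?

84 sci

Check high-value combinations within 13 kg:
- A+C+D: mass 7+3+3=13, value 22+33+29=84
- C+D: mass 3+3=6, value 33+29=62
- A+C: mass 7+3=10, value 22+33=55
Best: 84 sci.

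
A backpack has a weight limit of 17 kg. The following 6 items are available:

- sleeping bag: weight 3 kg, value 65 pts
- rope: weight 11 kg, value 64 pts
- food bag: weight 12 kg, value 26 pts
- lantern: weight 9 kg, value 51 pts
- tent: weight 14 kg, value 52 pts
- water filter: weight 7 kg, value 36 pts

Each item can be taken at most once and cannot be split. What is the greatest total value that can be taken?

129 pts

Check high-value combinations within 17 kg:
- sleeping bag+rope: weight 3+11=14, value 65+64=129
- sleeping bag+tent: weight 3+14=17, value 65+52=117
- sleeping bag+lantern: weight 3+9=12, value 65+51=116
Best: 129 pts.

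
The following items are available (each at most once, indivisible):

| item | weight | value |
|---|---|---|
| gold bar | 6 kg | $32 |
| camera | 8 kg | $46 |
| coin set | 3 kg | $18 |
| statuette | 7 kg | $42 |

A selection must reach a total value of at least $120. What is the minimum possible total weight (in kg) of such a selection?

21

Subsets with value ≥ 120, sorted by total weight:
- gold bar+camera+statuette: weight 21, value 120
- gold bar+camera+coin set+statuette: weight 24, value 138
Minimum weight: 21 kg.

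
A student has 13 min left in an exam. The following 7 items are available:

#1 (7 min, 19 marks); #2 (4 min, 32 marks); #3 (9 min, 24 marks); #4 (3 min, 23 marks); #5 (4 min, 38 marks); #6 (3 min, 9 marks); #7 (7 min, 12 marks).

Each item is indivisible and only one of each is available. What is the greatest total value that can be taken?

93 marks

Check high-value combinations within 13 min:
- #2+#4+#5: time 4+3+4=11, value 32+23+38=93
- #2+#5+#6: time 4+4+3=11, value 32+38+9=79
- #2+#5: time 4+4=8, value 32+38=70
- #4+#5+#6: time 3+4+3=10, value 23+38+9=70
- #2+#4+#6: time 4+3+3=10, value 32+23+9=64
Best: 93 marks.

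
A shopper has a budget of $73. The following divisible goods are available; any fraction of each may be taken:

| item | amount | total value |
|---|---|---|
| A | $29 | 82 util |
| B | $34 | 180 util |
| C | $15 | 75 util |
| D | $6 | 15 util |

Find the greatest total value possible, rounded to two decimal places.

Take in order of value per unit:
- B (180/34 per unit): all 34 → value 180, running total 180.00
- C (75/15 per unit): all 15 → value 75, running total 255.00
- A (82/29 per unit): 24 of 29 → value 24×82/29 = 67.8621, running total 322.86
Total 322.86.

322.86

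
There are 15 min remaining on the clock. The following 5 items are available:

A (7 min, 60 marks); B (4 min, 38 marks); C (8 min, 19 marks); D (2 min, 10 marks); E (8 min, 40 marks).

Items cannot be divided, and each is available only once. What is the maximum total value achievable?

108 marks

Check high-value combinations within 15 min:
- A+B+D: time 7+4+2=13, value 60+38+10=108
- A+E: time 7+8=15, value 60+40=100
- A+B: time 7+4=11, value 60+38=98
- B+D+E: time 4+2+8=14, value 38+10+40=88
- A+C: time 7+8=15, value 60+19=79
Best: 108 marks.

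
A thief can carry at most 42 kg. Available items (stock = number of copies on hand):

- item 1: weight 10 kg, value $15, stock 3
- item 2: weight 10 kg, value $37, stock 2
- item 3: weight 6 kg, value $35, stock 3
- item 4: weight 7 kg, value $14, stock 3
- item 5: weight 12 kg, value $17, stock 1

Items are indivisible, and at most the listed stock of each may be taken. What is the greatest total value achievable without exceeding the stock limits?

Best selections within weight 42 and stock limits:
- 2×item 2 + 3×item 3: weight 38, value 179
- 1×item 2 + 3×item 3 + 2×item 4: weight 42, value 170
- 1×item 2 + 3×item 3 + 1×item 5: weight 40, value 159
- 1×item 1 + 2×item 2 + 2×item 3: weight 42, value 159
Best: $179.

$179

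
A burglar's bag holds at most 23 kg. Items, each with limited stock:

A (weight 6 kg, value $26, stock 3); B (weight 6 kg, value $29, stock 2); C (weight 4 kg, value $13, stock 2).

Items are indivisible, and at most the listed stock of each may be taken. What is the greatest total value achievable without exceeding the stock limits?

$97

Top feasible selections:
- 1×A + 2×B + 1×C: weight 22, value 97
- 2×A + 1×B + 1×C: weight 22, value 94
- 3×A + 1×C: weight 22, value 91
Best: $97.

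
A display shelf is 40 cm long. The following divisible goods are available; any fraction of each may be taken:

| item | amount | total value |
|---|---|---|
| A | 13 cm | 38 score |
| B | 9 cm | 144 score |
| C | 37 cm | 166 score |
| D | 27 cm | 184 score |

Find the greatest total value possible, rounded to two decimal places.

345.95

Take in order of value per unit:
- B (144/9 per unit): all 9 → value 144, running total 144.00
- D (184/27 per unit): all 27 → value 184, running total 328.00
- C (166/37 per unit): 4 of 37 → value 4×166/37 = 17.9459, running total 345.95
Total 345.95.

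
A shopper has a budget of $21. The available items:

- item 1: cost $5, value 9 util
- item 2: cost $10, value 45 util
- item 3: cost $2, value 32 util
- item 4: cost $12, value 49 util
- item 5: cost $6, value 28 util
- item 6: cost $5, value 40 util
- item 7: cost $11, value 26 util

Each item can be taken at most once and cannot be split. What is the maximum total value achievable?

This is a 0/1 knapsack; check combinations near the capacity.
- item 3+item 4+item 6: cost 2+12+5=19, value 32+49+40=121
- item 2+item 3+item 6: cost 10+2+5=17, value 45+32+40=117
- item 2+item 5+item 6: cost 10+6+5=21, value 45+28+40=113
- item 1+item 3+item 5+item 6: cost 5+2+6+5=18, value 9+32+28+40=109
Best: 121 util.

121 util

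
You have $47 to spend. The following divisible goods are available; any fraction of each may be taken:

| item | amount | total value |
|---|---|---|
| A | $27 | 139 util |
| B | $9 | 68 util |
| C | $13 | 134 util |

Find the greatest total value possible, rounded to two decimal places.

Take in order of value per unit:
- C (134/13 per unit): all 13 → value 134, running total 134.00
- B (68/9 per unit): all 9 → value 68, running total 202.00
- A (139/27 per unit): 25 of 27 → value 25×139/27 = 128.7037, running total 330.70
Total 330.70.

330.70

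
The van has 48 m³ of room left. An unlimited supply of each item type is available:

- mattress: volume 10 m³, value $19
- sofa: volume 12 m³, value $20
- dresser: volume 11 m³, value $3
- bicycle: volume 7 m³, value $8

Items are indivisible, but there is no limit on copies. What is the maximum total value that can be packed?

Best value-per-unit is mattress at 19/10; filling with it alone gives 4×19 = 76.
Optimal mix: 4×mattress + 1×bicycle → volume 47, value 84.

$84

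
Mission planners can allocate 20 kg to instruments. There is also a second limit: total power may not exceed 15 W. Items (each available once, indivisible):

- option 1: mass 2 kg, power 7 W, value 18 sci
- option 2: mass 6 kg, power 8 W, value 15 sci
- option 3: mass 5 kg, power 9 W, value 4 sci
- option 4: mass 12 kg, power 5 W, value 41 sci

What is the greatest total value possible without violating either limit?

59 sci

Feasible sets respecting both limits:
- option 1+option 4: mass 14, power 12, value 59
- option 2+option 4: mass 18, power 13, value 56
- option 3+option 4: mass 17, power 14, value 45
- option 4: mass 12, power 5, value 41
Best: 59 sci.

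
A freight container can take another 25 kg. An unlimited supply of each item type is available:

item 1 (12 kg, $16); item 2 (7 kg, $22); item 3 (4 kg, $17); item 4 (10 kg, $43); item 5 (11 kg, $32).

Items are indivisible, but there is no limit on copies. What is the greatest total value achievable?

$103

Best value-per-unit is item 4 at 43/10; filling with it alone gives 2×43 = 86.
Optimal mix: 1×item 3 + 2×item 4 → weight 24, value 103.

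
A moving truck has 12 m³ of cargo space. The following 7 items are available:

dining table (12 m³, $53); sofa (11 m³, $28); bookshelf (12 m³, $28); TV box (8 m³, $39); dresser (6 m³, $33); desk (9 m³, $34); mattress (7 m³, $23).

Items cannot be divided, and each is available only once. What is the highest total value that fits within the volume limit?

$53

Check high-value combinations within 12 m³:
- dining table: volume 12, value 53
- TV box: volume 8, value 39
- desk: volume 9, value 34
- dresser: volume 6, value 33
- sofa: volume 11, value 28
Best: $53.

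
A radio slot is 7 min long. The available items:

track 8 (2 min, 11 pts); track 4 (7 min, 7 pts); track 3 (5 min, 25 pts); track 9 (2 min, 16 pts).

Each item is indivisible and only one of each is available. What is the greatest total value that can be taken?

41 pts

Check high-value combinations within 7 min:
- track 3+track 9: duration 5+2=7, value 25+16=41
- track 8+track 3: duration 2+5=7, value 11+25=36
- track 8+track 9: duration 2+2=4, value 11+16=27
- track 3: duration 5, value 25
- track 9: duration 2, value 16
Best: 41 pts.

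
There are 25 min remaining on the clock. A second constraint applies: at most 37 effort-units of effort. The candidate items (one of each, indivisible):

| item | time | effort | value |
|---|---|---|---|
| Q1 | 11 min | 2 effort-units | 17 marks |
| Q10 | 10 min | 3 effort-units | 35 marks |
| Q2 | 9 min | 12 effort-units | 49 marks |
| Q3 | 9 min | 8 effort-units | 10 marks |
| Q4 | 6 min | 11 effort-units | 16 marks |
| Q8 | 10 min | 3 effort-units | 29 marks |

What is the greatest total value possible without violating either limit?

100 marks

Feasible sets respecting both limits:
- Q10+Q2+Q4: time 25, effort 26, value 100
- Q2+Q4+Q8: time 25, effort 26, value 94
- Q10+Q2: time 19, effort 15, value 84
Best: 100 marks.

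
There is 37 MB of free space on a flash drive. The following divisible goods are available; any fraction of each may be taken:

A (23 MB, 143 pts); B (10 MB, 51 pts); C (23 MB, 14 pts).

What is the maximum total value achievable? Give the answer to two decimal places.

196.43

Take in order of value per unit:
- A (143/23 per unit): all 23 → value 143, running total 143.00
- B (51/10 per unit): all 10 → value 51, running total 194.00
- C (14/23 per unit): 4 of 23 → value 4×14/23 = 2.4348, running total 196.43
Total 196.43.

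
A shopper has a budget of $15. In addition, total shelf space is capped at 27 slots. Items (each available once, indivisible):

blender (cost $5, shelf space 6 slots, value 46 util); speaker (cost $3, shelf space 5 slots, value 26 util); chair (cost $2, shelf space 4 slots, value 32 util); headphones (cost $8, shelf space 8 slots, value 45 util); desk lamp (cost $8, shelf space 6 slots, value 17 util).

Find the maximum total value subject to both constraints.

123 util

Feasible sets respecting both limits:
- blender+chair+headphones: cost 15, shelf space 18, value 123
- blender+speaker+chair: cost 10, shelf space 15, value 104
- speaker+chair+headphones: cost 13, shelf space 17, value 103
Best: 123 util.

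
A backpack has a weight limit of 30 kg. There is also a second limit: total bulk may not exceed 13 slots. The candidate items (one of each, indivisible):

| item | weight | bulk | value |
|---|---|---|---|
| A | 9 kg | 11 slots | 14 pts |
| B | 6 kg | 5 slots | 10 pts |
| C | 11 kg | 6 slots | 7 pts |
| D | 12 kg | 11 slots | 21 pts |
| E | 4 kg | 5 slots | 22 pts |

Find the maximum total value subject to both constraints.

32 pts

Feasible sets respecting both limits:
- B+E: weight 10, bulk 10, value 32
- C+E: weight 15, bulk 11, value 29
- E: weight 4, bulk 5, value 22
Best: 32 pts.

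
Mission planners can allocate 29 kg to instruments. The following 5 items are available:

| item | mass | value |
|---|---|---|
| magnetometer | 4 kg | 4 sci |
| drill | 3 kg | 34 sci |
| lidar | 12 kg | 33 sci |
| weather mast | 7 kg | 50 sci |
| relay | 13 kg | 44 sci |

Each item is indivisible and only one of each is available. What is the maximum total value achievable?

132 sci

Check high-value combinations within 29 kg:
- magnetometer+drill+weather mast+relay: mass 4+3+7+13=27, value 4+34+50+44=132
- drill+weather mast+relay: mass 3+7+13=23, value 34+50+44=128
- magnetometer+drill+lidar+weather mast: mass 4+3+12+7=26, value 4+34+33+50=121
Best: 132 sci.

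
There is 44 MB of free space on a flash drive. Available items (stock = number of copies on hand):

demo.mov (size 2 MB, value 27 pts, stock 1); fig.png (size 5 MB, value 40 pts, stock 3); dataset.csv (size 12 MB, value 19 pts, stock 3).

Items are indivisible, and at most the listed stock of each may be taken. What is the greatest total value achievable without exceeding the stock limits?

185 pts

Top feasible selections:
- 1×demo.mov + 3×fig.png + 2×dataset.csv: size 41, value 185
- 1×demo.mov + 3×fig.png + 1×dataset.csv: size 29, value 166
- 3×fig.png + 2×dataset.csv: size 39, value 158
Best: 185 pts.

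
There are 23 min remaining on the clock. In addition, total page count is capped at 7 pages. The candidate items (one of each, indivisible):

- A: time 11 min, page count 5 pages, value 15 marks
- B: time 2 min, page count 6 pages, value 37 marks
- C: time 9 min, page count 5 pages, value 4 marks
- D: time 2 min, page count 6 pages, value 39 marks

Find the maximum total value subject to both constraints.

39 marks

Feasible sets respecting both limits:
- D: time 2, page count 6, value 39
- B: time 2, page count 6, value 37
- A: time 11, page count 5, value 15
Best: 39 marks.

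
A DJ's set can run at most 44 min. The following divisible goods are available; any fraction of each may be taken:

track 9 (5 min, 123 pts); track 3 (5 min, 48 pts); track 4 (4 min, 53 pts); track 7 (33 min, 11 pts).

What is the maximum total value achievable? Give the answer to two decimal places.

Take in order of value per unit:
- track 9 (123/5 per unit): all 5 → value 123, running total 123.00
- track 4 (53/4 per unit): all 4 → value 53, running total 176.00
- track 3 (48/5 per unit): all 5 → value 48, running total 224.00
- track 7 (11/33 per unit): 30 of 33 → value 30×11/33 = 10.0000, running total 234.00
Total 234.00.

234.00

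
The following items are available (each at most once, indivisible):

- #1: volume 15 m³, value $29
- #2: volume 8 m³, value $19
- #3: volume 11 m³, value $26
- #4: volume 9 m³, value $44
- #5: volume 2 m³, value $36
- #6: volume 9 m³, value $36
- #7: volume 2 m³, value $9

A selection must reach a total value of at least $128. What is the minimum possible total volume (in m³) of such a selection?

28

Subsets with value ≥ 128, sorted by total volume:
- #2+#4+#5+#6: volume 28, value 135
- #2+#4+#5+#6+#7: volume 30, value 144
- #3+#4+#5+#6: volume 31, value 142
- #2+#3+#4+#5+#7: volume 32, value 134
Minimum volume: 28 m³.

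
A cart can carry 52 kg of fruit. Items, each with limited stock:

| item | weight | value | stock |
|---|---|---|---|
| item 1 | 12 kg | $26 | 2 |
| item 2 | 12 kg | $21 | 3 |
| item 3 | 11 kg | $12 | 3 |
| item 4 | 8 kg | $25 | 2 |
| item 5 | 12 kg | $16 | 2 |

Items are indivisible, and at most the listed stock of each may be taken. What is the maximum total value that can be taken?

$123

Best selections within weight 52 and stock limits:
- 2×item 1 + 1×item 2 + 2×item 4: weight 52, value 123
- 1×item 1 + 2×item 2 + 2×item 4: weight 52, value 118
Best: $123.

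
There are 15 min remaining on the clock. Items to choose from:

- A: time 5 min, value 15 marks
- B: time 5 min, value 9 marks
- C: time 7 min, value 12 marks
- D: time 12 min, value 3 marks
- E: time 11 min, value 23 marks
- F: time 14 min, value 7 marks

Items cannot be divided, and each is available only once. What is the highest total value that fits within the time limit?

27 marks

This is a 0/1 knapsack; check combinations near the capacity.
- A+C: time 5+7=12, value 15+12=27
- A+B: time 5+5=10, value 15+9=24
- E: time 11, value 23
Best: 27 marks.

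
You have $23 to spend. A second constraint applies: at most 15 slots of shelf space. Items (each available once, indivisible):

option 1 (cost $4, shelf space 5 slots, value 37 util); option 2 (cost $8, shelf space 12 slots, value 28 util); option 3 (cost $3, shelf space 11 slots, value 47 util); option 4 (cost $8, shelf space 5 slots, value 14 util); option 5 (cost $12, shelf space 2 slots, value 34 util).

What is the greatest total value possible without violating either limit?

Feasible sets respecting both limits:
- option 3+option 5: cost 15, shelf space 13, value 81
- option 1+option 5: cost 16, shelf space 7, value 71
- option 2+option 5: cost 20, shelf space 14, value 62
Best: 81 util.

81 util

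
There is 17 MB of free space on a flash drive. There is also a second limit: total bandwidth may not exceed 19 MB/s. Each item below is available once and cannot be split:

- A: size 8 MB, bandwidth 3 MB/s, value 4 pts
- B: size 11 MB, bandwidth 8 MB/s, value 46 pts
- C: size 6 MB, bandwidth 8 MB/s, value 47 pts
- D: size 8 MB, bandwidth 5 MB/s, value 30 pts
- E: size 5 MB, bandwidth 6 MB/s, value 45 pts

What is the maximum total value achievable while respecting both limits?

Feasible sets respecting both limits:
- B+C: size 17, bandwidth 16, value 93
- C+E: size 11, bandwidth 14, value 92
- B+E: size 16, bandwidth 14, value 91
Best: 93 pts.

93 pts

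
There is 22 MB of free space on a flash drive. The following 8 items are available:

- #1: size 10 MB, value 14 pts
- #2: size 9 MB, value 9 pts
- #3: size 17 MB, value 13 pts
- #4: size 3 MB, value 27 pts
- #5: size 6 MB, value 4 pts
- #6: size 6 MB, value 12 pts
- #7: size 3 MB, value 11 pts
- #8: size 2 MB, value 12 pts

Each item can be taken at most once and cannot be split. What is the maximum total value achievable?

66 pts

Check high-value combinations within 22 MB:
- #4+#5+#6+#7+#8: size 3+6+6+3+2=20, value 27+4+12+11+12=66
- #1+#4+#6+#8: size 10+3+6+2=21, value 14+27+12+12=65
- #1+#4+#7+#8: size 10+3+3+2=18, value 14+27+11+12=64
- #1+#4+#6+#7: size 10+3+6+3=22, value 14+27+12+11=64
Best: 66 pts.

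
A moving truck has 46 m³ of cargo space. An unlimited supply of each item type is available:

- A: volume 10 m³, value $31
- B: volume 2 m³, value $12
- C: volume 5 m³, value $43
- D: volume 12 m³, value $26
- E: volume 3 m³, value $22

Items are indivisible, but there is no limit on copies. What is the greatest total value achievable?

Best value-per-unit is C at 43/5; filling with it alone gives 9×43 = 387.
Optimal mix: 8×C + 2×E → volume 46, value 388.

$388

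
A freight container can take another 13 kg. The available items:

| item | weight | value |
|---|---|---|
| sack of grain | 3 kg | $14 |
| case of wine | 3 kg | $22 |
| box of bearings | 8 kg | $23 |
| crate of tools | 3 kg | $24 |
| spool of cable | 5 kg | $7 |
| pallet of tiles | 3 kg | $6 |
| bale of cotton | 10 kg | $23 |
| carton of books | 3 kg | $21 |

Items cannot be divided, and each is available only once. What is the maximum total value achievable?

$81

Check high-value combinations within 13 kg:
- sack of grain+case of wine+crate of tools+carton of books: weight 3+3+3+3=12, value 14+22+24+21=81
- case of wine+crate of tools+pallet of tiles+carton of books: weight 3+3+3+3=12, value 22+24+6+21=73
- case of wine+crate of tools+carton of books: weight 3+3+3=9, value 22+24+21=67
Best: $81.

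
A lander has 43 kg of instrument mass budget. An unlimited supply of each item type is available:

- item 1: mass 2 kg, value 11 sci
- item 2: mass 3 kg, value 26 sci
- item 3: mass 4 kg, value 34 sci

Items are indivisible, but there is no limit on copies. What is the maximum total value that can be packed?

372 sci

Best value-per-unit is item 2 at 26/3; filling with it alone gives 14×26 = 364.
Optimal mix: 13×item 2 + 1×item 3 → mass 43, value 372.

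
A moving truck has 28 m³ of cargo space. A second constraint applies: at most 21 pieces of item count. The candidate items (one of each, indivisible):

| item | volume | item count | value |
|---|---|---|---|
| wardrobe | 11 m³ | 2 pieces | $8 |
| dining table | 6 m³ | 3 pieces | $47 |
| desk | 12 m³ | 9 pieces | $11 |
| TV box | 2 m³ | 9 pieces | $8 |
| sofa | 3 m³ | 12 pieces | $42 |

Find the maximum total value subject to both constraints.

$97

Feasible sets respecting both limits:
- wardrobe+dining table+sofa: volume 20, item count 17, value 97
- dining table+sofa: volume 9, item count 15, value 89
- dining table+desk+TV box: volume 20, item count 21, value 66
- wardrobe+dining table+TV box: volume 19, item count 14, value 63
Best: $97.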